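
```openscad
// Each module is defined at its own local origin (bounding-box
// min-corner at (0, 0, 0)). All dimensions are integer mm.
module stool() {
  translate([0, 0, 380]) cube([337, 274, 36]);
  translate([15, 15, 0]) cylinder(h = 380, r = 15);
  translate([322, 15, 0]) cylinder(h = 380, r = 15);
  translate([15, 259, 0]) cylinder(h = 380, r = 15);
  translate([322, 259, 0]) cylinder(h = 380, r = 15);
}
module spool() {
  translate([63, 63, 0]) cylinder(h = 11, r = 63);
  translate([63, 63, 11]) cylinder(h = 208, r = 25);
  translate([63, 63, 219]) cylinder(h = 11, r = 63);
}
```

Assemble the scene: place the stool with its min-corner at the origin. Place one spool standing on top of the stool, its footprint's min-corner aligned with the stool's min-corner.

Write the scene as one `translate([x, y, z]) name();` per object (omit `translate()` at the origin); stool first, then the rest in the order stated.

stool();
translate([0, 0, 416]) spool();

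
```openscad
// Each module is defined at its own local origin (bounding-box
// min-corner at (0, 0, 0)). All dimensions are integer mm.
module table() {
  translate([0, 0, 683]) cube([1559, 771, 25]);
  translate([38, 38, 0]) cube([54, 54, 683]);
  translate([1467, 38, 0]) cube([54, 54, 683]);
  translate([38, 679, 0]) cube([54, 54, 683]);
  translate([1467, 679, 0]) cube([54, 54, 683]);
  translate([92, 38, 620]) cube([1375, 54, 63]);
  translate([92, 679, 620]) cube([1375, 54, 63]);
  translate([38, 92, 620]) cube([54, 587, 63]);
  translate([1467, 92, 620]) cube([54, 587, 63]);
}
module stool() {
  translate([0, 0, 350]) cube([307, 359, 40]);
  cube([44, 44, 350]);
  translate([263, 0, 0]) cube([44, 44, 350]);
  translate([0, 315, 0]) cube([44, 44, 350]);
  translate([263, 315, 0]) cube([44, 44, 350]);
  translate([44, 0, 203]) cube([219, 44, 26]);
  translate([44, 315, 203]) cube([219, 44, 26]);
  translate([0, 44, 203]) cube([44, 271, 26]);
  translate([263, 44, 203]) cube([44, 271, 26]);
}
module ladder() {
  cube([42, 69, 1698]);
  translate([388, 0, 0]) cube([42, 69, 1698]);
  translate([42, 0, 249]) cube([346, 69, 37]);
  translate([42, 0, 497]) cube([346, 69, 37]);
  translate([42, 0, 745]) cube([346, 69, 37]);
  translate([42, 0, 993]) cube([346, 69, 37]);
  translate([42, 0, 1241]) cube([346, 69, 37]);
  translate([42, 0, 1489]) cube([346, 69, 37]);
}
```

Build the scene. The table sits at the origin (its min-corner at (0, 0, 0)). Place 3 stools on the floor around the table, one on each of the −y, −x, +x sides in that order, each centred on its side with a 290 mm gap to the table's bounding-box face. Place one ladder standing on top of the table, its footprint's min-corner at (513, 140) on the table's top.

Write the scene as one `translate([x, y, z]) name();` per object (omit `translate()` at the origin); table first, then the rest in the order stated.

table();
translate([626, -649, 0]) stool();
translate([-597, 206, 0]) stool();
translate([1849, 206, 0]) stool();
translate([513, 140, 708]) ladder();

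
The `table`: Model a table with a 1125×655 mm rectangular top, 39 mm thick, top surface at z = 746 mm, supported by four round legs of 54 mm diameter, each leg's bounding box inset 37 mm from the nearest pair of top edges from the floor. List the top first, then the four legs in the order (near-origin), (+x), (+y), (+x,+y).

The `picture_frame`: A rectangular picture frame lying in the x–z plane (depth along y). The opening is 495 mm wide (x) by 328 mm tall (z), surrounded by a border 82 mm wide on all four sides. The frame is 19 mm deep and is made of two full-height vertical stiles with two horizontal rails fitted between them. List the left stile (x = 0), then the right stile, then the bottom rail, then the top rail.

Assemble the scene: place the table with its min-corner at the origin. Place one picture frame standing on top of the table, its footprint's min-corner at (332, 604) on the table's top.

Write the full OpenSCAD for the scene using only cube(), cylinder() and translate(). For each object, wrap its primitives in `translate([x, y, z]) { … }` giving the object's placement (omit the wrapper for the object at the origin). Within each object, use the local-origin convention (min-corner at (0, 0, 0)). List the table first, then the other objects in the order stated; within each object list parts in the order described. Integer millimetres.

translate([0, 0, 707]) cube([1125, 655, 39]);
translate([64, 64, 0]) cylinder(h = 707, r = 27);
translate([1061, 64, 0]) cylinder(h = 707, r = 27);
translate([64, 591, 0]) cylinder(h = 707, r = 27);
translate([1061, 591, 0]) cylinder(h = 707, r = 27);
translate([332, 604, 746]) {
  cube([82, 19, 492]);
  translate([577, 0, 0]) cube([82, 19, 492]);
  translate([82, 0, 0]) cube([495, 19, 82]);
  translate([82, 0, 410]) cube([495, 19, 82]);
}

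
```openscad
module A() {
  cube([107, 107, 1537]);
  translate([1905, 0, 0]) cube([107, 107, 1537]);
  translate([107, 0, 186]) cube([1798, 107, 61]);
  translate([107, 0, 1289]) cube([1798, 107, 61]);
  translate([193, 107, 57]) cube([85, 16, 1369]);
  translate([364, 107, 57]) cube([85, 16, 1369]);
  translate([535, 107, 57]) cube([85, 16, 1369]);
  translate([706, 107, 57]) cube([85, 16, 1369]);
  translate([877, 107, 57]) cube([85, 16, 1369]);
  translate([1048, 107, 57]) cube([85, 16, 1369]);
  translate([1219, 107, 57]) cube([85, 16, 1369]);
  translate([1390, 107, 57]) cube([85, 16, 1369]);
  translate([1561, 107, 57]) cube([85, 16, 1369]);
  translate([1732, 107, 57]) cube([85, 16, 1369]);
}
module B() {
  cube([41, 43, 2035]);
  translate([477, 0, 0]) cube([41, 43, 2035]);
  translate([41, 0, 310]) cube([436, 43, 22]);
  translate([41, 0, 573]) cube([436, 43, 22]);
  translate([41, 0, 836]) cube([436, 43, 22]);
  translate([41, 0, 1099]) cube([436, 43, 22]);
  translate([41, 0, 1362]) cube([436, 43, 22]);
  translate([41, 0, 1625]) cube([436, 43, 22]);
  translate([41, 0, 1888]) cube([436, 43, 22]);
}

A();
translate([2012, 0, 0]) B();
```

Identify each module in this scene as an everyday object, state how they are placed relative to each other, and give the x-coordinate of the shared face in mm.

A is a fence section. B is a ladder. The ladder is against the fence section's +x side, with their −y faces flush. The x-coordinate of the shared face is 2012 mm.

The fence section's +x face and the ladder's −x face are both at x = 2012 mm.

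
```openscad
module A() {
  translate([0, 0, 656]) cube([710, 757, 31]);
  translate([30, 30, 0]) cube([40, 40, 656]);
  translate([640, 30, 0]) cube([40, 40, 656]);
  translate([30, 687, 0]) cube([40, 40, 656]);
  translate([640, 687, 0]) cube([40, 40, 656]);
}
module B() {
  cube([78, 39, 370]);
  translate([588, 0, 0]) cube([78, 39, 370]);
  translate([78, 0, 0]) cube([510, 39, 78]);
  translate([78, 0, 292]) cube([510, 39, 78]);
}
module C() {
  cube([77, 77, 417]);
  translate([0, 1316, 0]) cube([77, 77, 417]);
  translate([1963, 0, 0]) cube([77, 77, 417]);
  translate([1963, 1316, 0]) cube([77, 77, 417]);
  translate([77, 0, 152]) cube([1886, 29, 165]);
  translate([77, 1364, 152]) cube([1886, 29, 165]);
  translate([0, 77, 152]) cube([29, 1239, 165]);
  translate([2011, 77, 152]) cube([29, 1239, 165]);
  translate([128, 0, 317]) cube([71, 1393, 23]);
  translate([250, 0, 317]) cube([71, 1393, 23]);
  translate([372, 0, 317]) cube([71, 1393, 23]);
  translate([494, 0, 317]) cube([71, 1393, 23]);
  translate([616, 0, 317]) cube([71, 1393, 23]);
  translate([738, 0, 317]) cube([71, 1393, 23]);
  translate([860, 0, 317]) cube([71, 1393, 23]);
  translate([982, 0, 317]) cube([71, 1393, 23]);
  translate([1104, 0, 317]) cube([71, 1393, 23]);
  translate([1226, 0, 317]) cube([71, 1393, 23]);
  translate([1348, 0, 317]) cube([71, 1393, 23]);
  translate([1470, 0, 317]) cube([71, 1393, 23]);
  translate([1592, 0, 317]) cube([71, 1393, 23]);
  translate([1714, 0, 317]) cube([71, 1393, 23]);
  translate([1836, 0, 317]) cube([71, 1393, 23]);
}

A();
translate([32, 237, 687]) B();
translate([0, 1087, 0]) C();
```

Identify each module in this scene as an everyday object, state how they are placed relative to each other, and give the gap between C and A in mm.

A is a table. B is a picture frame. C is a bed frame. The picture frame is on top of the table. The bed frame is on the floor beside the table on its +y side. The gap between the bed frame and the table is 330 mm.

The bed frame's nearest face is 330 mm from the table's +y face.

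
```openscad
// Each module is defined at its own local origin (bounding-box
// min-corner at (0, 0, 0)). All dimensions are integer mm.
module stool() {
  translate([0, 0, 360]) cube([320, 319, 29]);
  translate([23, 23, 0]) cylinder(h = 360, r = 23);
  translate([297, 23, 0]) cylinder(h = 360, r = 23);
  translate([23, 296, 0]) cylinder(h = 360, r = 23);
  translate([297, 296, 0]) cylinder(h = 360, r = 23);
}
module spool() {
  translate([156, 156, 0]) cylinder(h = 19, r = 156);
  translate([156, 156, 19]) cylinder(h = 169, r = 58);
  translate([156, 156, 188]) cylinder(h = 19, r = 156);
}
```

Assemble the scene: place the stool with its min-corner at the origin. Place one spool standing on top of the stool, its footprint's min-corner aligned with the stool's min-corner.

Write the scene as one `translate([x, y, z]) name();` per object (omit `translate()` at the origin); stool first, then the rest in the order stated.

stool();
translate([0, 0, 389]) spool();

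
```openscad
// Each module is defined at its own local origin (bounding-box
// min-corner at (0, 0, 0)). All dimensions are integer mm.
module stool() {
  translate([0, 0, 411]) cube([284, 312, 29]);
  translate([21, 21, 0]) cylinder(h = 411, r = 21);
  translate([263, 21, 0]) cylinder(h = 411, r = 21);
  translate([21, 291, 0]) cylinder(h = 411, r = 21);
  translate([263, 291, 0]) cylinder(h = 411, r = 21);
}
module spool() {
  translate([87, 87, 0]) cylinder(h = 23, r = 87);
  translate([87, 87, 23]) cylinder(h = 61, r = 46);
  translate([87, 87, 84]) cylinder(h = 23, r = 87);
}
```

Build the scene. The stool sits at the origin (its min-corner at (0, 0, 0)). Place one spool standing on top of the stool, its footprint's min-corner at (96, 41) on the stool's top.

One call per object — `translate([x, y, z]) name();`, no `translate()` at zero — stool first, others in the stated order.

stool();
translate([96, 41, 440]) spool();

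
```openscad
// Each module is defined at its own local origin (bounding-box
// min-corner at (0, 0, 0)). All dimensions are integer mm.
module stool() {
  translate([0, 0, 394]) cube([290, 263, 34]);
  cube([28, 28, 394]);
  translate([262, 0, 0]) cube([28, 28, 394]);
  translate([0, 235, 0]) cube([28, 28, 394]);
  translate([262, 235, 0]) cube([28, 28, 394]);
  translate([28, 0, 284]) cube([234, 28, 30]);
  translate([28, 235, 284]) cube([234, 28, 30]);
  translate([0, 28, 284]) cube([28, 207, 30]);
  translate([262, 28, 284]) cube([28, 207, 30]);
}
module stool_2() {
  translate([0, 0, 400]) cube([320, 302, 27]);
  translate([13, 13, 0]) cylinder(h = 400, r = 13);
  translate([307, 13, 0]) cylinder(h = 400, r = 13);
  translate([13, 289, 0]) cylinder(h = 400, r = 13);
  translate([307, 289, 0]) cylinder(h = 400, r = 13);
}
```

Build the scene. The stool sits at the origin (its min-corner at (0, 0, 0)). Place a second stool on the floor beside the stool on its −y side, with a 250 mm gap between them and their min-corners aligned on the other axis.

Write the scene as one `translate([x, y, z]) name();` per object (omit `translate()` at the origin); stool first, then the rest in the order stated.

stool();
translate([0, -552, 0]) stool_2();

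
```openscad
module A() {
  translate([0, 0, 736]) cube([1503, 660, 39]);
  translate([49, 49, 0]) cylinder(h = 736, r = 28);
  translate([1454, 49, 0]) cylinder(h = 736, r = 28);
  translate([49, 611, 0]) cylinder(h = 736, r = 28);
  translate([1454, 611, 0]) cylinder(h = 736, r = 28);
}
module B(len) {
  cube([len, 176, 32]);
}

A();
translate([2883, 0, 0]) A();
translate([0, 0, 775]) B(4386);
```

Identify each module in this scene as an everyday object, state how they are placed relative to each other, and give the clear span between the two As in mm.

Second table starts at x = 2883; first ends at x = 1503; clear span = 2883 − 1503 = 1380 mm.

A is a table. B is a beam. A beam spans the tops of two tables. The clear span between the two tables is 1380 mm.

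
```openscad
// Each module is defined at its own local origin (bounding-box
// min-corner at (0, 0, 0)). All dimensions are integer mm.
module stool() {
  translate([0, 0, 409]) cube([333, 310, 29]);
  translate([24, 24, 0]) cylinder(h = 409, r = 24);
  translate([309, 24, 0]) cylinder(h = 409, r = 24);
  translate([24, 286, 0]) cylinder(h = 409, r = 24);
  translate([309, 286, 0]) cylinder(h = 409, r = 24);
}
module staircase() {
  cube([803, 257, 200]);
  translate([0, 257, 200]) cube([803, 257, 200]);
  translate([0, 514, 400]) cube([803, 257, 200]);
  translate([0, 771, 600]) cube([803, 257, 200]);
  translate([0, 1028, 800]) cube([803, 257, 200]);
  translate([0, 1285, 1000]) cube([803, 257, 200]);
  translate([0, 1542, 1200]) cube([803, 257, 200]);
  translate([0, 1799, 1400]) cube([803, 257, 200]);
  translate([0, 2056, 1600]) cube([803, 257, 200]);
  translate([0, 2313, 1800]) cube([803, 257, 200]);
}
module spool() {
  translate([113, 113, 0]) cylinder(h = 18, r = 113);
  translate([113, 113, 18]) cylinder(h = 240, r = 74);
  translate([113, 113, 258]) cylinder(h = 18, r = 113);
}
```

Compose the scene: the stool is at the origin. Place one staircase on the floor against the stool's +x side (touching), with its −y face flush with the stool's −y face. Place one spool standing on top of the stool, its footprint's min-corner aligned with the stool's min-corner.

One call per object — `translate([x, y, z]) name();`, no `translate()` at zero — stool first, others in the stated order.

stool();
translate([333, 0, 0]) staircase();
translate([0, 0, 438]) spool();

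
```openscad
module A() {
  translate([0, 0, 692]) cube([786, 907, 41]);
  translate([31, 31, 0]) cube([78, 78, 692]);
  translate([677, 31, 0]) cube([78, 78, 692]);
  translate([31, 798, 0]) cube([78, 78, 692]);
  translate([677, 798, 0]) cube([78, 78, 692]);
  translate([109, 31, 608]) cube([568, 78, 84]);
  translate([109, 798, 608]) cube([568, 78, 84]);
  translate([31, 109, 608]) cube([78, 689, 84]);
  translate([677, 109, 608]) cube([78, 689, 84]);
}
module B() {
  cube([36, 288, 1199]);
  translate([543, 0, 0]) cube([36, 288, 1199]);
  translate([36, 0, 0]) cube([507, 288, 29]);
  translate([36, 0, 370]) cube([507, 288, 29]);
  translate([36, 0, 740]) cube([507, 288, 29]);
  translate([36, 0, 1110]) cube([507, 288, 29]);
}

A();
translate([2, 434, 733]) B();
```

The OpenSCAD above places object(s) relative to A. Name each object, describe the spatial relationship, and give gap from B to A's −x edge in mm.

A is a table. B is a bookshelf. The bookshelf is on top of the table. The gap from the bookshelf to the table's −x edge is 2 mm.

The bookshelf's min-x is at 2; the table's min-x is 0; gap = 2 mm.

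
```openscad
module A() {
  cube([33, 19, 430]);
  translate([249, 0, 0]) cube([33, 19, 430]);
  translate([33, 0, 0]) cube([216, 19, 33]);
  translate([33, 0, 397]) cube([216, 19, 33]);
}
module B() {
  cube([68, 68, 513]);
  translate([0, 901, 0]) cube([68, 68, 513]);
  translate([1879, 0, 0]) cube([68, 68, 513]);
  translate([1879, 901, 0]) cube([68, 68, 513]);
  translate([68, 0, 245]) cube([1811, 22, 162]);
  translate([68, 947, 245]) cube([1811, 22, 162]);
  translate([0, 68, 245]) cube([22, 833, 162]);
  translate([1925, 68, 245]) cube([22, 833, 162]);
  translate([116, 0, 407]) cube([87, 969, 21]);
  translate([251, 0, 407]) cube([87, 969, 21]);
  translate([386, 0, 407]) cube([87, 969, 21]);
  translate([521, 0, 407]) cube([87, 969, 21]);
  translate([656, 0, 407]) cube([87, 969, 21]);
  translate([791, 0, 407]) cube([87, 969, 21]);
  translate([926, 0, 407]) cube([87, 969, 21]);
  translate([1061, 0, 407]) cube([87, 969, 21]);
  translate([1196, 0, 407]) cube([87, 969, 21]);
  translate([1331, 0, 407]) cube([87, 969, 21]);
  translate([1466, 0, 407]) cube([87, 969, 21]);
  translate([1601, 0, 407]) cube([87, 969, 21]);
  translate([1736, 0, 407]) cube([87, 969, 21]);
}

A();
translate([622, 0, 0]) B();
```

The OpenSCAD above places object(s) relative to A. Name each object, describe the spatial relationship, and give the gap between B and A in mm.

The bed frame's nearest face is 340 mm from the picture frame's +x face.

A is a picture frame. B is a bed frame. The bed frame is on the floor beside the picture frame on its +x side. The gap between the bed frame and the picture frame is 340 mm.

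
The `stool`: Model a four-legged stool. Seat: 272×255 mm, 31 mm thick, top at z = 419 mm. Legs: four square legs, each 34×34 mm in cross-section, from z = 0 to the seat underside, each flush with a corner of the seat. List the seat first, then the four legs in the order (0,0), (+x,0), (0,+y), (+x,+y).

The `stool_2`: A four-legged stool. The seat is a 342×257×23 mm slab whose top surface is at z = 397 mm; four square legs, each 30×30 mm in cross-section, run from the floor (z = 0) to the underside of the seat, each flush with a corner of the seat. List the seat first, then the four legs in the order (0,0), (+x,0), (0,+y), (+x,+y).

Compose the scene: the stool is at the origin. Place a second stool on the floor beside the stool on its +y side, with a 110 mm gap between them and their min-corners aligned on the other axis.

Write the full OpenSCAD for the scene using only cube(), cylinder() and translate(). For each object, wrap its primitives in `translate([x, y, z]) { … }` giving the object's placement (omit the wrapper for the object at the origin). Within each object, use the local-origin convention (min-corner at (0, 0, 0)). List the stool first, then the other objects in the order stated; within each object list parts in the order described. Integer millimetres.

translate([0, 0, 388]) cube([272, 255, 31]);
cube([34, 34, 388]);
translate([238, 0, 0]) cube([34, 34, 388]);
translate([0, 221, 0]) cube([34, 34, 388]);
translate([238, 221, 0]) cube([34, 34, 388]);
translate([0, 365, 0]) {
  translate([0, 0, 374]) cube([342, 257, 23]);
  cube([30, 30, 374]);
  translate([312, 0, 0]) cube([30, 30, 374]);
  translate([0, 227, 0]) cube([30, 30, 374]);
  translate([312, 227, 0]) cube([30, 30, 374]);
}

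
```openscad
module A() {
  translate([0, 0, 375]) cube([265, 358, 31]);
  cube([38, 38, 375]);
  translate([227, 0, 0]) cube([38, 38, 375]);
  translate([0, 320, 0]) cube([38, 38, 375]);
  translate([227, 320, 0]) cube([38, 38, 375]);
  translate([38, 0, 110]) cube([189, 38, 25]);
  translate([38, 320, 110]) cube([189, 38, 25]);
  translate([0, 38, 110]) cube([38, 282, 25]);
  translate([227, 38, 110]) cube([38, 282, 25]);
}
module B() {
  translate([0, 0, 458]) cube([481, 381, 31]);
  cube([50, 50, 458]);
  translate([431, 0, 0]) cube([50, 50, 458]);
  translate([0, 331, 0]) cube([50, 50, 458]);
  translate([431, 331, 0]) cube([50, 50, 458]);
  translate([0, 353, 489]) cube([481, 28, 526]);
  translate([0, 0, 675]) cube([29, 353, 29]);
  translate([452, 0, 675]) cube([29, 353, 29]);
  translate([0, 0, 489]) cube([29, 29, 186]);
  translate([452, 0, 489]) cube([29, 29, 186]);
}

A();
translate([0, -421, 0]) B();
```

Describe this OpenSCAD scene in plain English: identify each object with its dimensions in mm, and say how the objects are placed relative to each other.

A is a four-legged stool. The seat is a 265×358×31 mm slab whose top surface is at z = 406 mm; four square legs, each 38×38 mm in cross-section, run from the floor (z = 0) to the underside of the seat, each flush with a corner of the seat. Four stretchers, 38 mm wide and 25 mm tall, connect adjacent legs with their undersides at z = 110 mm, each running between the inner faces of the legs it joins and aligned with the legs' outer faces on the other axis.

B is a chair. The seat is a 481×381×31 mm slab with its top at z = 489 mm, on four 50×50 mm corner legs (flush with the seat edges, standing on z = 0). A flat backrest 28 mm thick, 526 mm tall, spans the full seat width and rises from the seat top along its +y edge, rear face flush with the rear of the seat. Two armrests of 29×29 mm section run along each side from the seat's front edge to the front of the backrest, top faces 215 mm above the seat top and outer faces flush with the seat's x-edges; a 29×29 mm post under the front of each armrest stands on the seat at the front corner.

The chair is on the floor beside the stool on its −y side.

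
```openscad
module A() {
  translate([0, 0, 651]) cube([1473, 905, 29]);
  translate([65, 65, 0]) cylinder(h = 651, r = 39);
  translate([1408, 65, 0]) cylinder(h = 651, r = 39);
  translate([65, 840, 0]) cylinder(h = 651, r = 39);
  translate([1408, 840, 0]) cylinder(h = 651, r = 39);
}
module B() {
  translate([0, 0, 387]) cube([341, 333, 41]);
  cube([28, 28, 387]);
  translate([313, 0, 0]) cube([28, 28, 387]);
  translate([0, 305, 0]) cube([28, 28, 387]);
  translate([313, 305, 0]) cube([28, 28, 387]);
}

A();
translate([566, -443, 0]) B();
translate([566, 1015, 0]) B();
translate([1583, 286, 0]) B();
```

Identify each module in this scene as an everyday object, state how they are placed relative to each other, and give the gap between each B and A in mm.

Each stool's nearest face is 110 mm from the table's bounding box.

A is a table. B is a stool. Three stools sit around the table at the −y, +y, +x sides. The gap between each stool and the table is 110 mm.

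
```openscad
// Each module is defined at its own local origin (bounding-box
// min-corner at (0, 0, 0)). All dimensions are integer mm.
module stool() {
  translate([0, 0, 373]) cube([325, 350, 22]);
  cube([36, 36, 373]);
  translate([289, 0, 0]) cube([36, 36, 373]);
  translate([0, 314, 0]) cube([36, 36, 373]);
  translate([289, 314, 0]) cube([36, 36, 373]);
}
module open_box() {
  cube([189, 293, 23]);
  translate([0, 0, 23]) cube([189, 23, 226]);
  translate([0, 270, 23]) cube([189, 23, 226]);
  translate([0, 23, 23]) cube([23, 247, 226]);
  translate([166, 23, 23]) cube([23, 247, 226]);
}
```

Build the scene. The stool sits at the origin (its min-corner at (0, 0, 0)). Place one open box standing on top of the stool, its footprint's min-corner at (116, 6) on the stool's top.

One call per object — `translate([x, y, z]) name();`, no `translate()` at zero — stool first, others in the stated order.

stool();
translate([116, 6, 395]) open_box();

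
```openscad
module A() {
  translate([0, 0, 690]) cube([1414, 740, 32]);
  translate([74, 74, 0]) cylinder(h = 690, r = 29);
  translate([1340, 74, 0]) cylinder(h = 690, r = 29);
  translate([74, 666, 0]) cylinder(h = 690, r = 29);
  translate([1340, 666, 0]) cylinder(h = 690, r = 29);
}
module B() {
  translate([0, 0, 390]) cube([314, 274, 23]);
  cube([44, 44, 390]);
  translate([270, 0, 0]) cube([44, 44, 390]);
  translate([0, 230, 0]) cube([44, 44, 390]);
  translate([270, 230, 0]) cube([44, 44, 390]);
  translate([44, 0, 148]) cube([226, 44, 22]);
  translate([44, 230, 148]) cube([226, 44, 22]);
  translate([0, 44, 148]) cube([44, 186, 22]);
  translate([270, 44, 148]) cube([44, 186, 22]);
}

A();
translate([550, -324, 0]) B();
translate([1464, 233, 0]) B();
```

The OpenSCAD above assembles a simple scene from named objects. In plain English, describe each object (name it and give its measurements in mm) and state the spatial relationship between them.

A is a rectangular dining table. The top is 1414×740×32 mm with its upper surface at z = 722 mm. It stands on four round legs of 58 mm diameter, each leg's bounding box inset 45 mm from the nearest pair of top edges, running from the floor to the underside of the top.

B is a four-legged stool. The seat is a 314×274×23 mm slab whose top surface is at z = 413 mm; four square legs, each 44×44 mm in cross-section, run from the floor (z = 0) to the underside of the seat, each flush with a corner of the seat. Four stretchers, 44 mm wide and 22 mm tall, connect adjacent legs with their undersides at z = 148 mm, each running between the inner faces of the legs it joins and aligned with the legs' outer faces on the other axis.

Two stools sit around the table at the −y, +x sides.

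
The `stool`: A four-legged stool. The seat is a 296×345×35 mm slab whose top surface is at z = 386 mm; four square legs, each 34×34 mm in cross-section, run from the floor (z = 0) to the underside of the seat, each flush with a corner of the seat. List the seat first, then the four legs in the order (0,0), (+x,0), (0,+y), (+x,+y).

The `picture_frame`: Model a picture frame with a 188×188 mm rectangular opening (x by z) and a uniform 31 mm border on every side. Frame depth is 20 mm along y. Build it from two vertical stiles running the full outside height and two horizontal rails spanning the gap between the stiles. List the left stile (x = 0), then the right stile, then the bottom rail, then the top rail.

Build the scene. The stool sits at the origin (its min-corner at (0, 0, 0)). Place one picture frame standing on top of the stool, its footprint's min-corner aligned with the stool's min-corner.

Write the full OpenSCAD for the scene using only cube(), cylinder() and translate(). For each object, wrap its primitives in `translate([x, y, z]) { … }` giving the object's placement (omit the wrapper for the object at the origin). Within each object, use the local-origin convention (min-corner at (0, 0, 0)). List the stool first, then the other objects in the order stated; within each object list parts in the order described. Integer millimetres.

translate([0, 0, 351]) cube([296, 345, 35]);
cube([34, 34, 351]);
translate([262, 0, 0]) cube([34, 34, 351]);
translate([0, 311, 0]) cube([34, 34, 351]);
translate([262, 311, 0]) cube([34, 34, 351]);
translate([0, 0, 386]) {
  cube([31, 20, 250]);
  translate([219, 0, 0]) cube([31, 20, 250]);
  translate([31, 0, 0]) cube([188, 20, 31]);
  translate([31, 0, 219]) cube([188, 20, 31]);
}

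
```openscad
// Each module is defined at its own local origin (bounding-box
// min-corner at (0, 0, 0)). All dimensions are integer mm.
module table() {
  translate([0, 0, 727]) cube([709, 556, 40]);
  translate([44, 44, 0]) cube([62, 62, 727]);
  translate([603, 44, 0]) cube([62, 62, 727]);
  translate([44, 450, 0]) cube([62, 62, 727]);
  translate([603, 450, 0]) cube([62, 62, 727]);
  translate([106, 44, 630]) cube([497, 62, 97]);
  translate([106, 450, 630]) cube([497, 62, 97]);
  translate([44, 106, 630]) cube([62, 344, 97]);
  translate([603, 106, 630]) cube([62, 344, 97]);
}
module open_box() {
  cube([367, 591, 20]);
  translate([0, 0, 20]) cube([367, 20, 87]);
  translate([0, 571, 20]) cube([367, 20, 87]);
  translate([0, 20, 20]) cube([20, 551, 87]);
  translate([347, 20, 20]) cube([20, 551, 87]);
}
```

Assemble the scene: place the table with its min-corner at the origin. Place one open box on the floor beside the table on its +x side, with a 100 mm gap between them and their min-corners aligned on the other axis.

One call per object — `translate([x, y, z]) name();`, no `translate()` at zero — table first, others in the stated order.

table();
translate([809, 0, 0]) open_box();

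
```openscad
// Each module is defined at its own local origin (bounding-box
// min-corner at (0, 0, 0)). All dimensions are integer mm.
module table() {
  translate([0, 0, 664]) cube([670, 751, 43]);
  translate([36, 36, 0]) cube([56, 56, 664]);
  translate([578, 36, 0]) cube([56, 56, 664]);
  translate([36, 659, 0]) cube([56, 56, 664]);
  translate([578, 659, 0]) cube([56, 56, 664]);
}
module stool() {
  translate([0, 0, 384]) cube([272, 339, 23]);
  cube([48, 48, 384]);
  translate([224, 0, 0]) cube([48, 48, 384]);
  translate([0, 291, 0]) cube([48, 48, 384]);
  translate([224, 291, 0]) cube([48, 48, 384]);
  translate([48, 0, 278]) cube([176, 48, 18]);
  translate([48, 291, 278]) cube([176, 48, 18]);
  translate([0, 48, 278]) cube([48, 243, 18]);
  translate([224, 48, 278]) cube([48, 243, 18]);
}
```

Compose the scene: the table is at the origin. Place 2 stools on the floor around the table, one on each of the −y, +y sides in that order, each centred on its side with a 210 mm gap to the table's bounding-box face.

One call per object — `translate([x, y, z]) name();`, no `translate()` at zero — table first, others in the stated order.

table();
translate([199, -549, 0]) stool();
translate([199, 961, 0]) stool();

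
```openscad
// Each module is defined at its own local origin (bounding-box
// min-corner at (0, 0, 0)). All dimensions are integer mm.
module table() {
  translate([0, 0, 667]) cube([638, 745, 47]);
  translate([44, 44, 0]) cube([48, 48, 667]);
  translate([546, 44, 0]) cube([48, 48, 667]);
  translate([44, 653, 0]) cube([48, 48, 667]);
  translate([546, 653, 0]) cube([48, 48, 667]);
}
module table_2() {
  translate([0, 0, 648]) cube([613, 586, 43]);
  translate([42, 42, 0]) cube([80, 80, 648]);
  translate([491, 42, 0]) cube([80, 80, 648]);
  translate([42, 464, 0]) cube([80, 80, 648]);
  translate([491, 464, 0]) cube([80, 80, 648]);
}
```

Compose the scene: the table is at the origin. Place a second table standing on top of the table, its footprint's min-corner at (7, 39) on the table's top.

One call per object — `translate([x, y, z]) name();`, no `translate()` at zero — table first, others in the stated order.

table();
translate([7, 39, 714]) table_2();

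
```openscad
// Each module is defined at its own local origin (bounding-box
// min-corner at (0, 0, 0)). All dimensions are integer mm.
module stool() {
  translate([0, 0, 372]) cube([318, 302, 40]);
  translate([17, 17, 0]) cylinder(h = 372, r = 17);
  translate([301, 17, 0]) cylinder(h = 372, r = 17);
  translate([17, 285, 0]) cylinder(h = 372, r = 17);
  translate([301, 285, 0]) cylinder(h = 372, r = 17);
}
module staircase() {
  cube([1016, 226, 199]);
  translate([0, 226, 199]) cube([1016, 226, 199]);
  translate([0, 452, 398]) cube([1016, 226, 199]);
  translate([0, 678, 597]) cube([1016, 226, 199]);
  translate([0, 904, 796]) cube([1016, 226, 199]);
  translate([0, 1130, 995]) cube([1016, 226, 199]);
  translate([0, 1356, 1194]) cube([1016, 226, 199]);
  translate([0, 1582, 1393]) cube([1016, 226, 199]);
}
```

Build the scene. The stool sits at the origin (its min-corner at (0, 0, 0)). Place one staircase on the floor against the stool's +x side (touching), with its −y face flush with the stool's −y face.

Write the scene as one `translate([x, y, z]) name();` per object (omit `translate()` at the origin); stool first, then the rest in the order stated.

stool();
translate([318, 0, 0]) staircase();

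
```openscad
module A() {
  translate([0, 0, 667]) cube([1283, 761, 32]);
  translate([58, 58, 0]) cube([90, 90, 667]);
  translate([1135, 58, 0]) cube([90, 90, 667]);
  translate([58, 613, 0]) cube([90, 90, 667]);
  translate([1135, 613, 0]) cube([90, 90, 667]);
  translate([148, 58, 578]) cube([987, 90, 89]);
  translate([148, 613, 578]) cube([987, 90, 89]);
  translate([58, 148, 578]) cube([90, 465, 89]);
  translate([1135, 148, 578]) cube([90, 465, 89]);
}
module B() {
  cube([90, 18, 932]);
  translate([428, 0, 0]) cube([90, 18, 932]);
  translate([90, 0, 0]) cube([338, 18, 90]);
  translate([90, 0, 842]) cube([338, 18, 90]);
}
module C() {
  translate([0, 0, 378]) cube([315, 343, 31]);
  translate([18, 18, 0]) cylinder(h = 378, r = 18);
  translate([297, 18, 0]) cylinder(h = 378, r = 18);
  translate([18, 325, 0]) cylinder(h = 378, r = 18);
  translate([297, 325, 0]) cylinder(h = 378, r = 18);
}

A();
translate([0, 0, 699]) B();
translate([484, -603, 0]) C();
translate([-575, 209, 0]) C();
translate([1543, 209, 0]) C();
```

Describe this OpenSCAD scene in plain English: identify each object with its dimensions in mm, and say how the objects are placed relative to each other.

A is a table with a 1283×761 mm rectangular top, 32 mm thick, top surface at z = 699 mm, supported by four 90×90 mm square legs, each inset 58 mm from the nearest pair of top edges, running from the floor. Four apron rails, 90 mm thick and 89 mm tall, run between adjacent legs with their top edges flush with the underside of the top and their outer faces flush with the legs' outer faces.

B is a picture frame with a 338×752 mm rectangular opening (x by z) and a uniform 90 mm border on every side. Frame depth is 18 mm along y. It is built from two vertical stiles running the full outside height and two horizontal rails spanning the gap between the stiles.

C is a simple wooden stool: a rectangular seat 315 mm (x) by 343 mm (y), 31 mm thick, top face at z = 409 mm, on four round legs, each 36 mm in diameter. The legs rest on z = 0, each leg's axis is inset half a diameter from the nearest pair of seat edges (so the leg's bounding box is flush with the corner).

The picture frame is on top of the table. Three stools sit around the table at the −y, −x, +x sides.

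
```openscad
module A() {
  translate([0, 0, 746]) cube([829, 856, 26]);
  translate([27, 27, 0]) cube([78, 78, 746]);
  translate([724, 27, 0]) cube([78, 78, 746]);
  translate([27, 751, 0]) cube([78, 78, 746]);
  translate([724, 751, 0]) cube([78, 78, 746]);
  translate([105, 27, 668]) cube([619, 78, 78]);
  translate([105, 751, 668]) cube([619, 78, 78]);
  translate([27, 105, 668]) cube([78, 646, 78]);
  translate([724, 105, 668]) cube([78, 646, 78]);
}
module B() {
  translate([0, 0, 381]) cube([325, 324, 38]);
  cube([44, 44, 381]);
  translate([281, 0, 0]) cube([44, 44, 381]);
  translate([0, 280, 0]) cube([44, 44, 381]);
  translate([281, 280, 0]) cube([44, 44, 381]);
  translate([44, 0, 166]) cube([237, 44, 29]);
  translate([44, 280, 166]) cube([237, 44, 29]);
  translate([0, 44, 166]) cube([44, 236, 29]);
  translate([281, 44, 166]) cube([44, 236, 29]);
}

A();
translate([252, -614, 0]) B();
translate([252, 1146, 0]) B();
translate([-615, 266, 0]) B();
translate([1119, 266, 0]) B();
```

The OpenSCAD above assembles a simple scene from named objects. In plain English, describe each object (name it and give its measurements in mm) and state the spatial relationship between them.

A is a rectangular dining table. The top is 829×856×26 mm with its upper surface at z = 772 mm. It stands on four 78×78 mm square legs, each inset 27 mm from the nearest pair of top edges, running from the floor to the underside of the top. Four apron rails, 78 mm thick and 78 mm tall, run between adjacent legs with their top edges flush with the underside of the top and their outer faces flush with the legs' outer faces.

B is a four-legged stool. The seat is a 325×324×38 mm slab whose top surface is at z = 419 mm; four square legs, each 44×44 mm in cross-section, run from the floor (z = 0) to the underside of the seat, each flush with a corner of the seat. Four stretchers, 44 mm wide and 29 mm tall, connect adjacent legs with their undersides at z = 166 mm, each running between the inner faces of the legs it joins and aligned with the legs' outer faces on the other axis.

Four stools sit around the table at the −y, +y, −x, +x sides.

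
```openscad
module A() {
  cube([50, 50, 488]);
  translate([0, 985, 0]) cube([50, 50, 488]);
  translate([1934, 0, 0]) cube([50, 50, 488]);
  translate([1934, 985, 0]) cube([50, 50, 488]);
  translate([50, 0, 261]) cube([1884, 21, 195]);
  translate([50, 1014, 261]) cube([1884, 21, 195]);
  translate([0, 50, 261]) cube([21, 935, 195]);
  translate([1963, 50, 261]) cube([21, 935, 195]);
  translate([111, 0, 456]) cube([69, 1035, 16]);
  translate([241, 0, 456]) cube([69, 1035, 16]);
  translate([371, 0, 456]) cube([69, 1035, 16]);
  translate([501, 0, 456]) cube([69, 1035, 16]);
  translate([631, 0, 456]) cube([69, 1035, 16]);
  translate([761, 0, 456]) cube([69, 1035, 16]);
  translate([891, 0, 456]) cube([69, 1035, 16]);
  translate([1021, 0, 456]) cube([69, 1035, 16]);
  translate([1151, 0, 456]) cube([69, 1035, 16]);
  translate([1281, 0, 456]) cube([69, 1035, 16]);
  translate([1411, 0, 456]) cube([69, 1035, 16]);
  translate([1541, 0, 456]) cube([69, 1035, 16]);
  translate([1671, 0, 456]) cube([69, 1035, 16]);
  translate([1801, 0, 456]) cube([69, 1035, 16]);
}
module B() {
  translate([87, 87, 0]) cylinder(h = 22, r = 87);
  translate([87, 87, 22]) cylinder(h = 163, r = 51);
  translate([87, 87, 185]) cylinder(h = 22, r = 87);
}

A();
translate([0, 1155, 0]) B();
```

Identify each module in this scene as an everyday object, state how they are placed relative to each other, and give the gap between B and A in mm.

A is a bed frame. B is a spool. The spool is on the floor beside the bed frame on its +y side. The gap between the spool and the bed frame is 120 mm.

The spool's nearest face is 120 mm from the bed frame's +y face.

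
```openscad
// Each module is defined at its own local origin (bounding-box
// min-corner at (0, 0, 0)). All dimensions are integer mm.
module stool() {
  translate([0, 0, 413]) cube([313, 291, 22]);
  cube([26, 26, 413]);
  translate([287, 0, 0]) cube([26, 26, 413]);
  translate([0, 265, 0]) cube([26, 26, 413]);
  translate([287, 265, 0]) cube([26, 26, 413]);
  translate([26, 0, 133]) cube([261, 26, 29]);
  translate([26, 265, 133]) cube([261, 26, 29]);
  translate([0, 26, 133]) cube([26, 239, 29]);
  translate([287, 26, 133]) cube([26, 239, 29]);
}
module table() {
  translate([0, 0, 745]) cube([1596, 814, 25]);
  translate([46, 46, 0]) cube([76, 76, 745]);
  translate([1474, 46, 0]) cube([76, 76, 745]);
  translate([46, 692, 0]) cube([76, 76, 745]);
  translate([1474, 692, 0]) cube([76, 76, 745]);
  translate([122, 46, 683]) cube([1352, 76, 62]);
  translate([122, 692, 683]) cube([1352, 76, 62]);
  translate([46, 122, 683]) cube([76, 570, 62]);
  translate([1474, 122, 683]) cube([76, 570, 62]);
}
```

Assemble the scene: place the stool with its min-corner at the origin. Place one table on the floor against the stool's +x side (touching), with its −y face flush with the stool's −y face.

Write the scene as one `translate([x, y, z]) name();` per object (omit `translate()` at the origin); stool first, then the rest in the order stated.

stool();
translate([313, 0, 0]) table();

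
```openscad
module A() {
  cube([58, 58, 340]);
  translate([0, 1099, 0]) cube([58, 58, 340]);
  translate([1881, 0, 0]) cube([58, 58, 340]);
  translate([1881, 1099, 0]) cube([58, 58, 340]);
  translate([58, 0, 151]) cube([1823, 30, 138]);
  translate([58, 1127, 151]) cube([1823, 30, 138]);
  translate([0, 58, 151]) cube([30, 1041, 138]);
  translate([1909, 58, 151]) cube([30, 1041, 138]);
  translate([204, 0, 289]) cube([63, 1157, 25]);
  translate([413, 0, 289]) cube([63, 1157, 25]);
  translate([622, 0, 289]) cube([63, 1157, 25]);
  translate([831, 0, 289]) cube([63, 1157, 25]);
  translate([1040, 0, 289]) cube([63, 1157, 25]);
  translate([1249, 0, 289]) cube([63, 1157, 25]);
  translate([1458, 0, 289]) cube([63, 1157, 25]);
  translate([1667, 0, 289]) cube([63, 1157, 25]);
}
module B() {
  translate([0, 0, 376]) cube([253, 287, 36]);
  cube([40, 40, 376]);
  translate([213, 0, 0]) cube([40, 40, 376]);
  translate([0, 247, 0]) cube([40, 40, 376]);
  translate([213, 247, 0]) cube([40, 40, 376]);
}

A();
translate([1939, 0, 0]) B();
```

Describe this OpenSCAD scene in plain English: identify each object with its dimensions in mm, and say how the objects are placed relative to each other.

A is a bed frame 1939 mm long (x) by 1157 mm wide (y). Four 58×58 mm corner posts, 340 mm tall, at the corners of the footprint. Four rails of 30 mm thickness and 138 mm height run between adjacent posts with their undersides at z = 151 mm, their outer faces flush with the outside of the frame (the two x-running rails run between the posts' inner faces; the two y-running rails run between the posts' inner faces). 8 slats, each 63 mm wide (x) and 25 mm thick, lie across the top of the two x-running rails, running the full 1157 mm width of the frame in y; the slats are evenly spaced along x between the inner faces of the end posts with equal gaps (rounded down to the nearest mm) at the −x end and between each pair — any rounding remainder accumulates at the +x end.

B is a four-legged stool. The seat is 253×287 mm, 36 mm thick, top at z = 412 mm. It stands on four square legs, each 40×40 mm in cross-section, from z = 0 to the seat underside, each flush with a corner of the seat.

The stool is against the bed frame's +x side, with their −y faces flush.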